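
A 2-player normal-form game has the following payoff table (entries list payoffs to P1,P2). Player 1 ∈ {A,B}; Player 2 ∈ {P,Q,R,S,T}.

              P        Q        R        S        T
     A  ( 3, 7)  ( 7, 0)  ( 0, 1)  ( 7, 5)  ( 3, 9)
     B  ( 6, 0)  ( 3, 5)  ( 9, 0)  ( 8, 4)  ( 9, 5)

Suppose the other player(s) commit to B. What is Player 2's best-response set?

u_2(P vs B) = 0
u_2(Q vs B) = 5
u_2(R vs B) = 0
u_2(S vs B) = 4
u_2(T vs B) = 5
max payoff 5 at {Q,T}

P2 best: {Q,T}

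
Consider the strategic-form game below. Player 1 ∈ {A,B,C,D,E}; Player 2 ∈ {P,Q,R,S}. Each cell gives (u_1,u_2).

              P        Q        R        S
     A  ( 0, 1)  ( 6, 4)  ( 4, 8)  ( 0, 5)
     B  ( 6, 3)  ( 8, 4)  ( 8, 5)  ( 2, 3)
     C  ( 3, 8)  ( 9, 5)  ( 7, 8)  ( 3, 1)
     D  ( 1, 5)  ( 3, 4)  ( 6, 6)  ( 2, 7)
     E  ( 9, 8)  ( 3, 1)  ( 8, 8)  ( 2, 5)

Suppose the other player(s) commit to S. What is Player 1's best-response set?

u_1(A vs S) = 0
u_1(B vs S) = 2
u_1(C vs S) = 3
u_1(D vs S) = 2
u_1(E vs S) = 2
max payoff 3 at {C}

argmax u_1 = {C}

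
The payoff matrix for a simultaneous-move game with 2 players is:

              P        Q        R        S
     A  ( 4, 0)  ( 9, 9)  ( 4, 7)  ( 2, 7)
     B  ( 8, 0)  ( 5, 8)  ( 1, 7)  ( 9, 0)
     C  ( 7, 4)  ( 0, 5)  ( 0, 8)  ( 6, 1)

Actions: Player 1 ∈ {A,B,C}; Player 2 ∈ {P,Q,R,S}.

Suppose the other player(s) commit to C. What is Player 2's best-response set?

u_2(P vs C) = 4
u_2(Q vs C) = 5
u_2(R vs C) = 8
u_2(S vs C) = 1
max payoff 8 at {R}

argmax u_2 = {R}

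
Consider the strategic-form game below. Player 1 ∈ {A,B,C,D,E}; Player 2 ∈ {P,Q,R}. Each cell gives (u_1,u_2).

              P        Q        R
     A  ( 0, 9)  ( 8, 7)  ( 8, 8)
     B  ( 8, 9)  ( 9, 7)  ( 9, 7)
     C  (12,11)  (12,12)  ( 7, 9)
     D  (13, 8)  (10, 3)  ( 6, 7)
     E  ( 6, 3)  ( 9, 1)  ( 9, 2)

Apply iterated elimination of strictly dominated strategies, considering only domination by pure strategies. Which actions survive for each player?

Survivors P1:{C,D} P2:{P,Q}

P1 drop A (B beats it: P:8>0 Q:9>8 R:9>8)
P2 drop R (P beats it: B:9>7 C:11>9 D:8>7 E:3>2)
P1 drop B (C beats it: P:12>8 Q:12>9)
P1 drop E (C beats it: P:12>6 Q:12>9)
P1→{C,D} P2→{P,Q}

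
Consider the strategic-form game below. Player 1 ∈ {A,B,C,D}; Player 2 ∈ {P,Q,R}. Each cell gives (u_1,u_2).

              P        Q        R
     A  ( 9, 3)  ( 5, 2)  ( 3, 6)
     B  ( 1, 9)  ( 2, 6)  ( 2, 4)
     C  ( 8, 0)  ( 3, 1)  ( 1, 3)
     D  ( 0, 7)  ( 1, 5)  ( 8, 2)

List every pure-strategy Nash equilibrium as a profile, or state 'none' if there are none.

Equilibria: none

(A,P): not NE [P2→R gives 6>3]
(A,Q): not NE [P2→R gives 6>2]
(A,R): not NE [P1→D gives 8>3]
(B,P): not NE [P1→A gives 9>1]
(B,Q): not NE [P1→A gives 5>2; P2→P gives 9>6]
(B,R): not NE [P1→D gives 8>2; P2→P gives 9>4]
(C,P): not NE [P1→A gives 9>8; P2→R gives 3>0]
(C,Q): not NE [P1→A gives 5>3; P2→R gives 3>1]
(C,R): not NE [P1→D gives 8>1]
(D,P): not NE [P1→A gives 9>0]
(D,Q): not NE [P1→A gives 5>1; P2→P gives 7>5]
(D,R): not NE [P2→P gives 7>2]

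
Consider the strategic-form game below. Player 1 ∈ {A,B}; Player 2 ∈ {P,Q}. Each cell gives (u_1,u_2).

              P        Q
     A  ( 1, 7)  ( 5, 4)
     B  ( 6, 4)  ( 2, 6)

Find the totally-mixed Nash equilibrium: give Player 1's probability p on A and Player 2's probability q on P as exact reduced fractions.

P1 indiff ⇒ q·1+(1-q)·5 = q·6+(1-q)·2 ⇒ q(-5) = (1-q)(-3) ⇒ q = 3/8
P2 indiff ⇒ p·7+(1-p)·4 = p·4+(1-p)·6 ⇒ p(3) = (1-p)(2) ⇒ p = 2/5

(p,q) = (2/5, 3/8)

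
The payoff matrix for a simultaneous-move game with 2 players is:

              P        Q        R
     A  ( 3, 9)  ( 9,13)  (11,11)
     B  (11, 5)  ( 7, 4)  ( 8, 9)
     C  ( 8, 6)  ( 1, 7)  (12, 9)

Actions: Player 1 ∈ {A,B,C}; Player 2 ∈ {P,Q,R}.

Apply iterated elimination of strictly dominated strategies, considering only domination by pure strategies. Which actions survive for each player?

P2 drop P (R beats it: A:11>9 B:9>5 C:9>6)
P1 drop B (A beats it: Q:9>7 R:11>8)
P1→{A,C} P2→{Q,R}

Survivors P1:{A,C} P2:{Q,R}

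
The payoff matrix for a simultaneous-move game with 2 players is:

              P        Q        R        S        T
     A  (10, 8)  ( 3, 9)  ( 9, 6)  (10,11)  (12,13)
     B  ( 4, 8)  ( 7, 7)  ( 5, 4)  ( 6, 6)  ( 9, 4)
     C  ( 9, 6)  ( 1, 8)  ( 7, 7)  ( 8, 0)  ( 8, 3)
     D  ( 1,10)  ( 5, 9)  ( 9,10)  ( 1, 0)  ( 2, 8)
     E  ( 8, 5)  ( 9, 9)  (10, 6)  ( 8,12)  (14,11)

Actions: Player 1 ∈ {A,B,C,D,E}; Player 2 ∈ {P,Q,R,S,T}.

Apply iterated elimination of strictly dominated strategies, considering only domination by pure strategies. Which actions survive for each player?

IESDS → P1:{A,E} P2:{S,T}

P1 drop B (E beats it: P:8>4 Q:9>7 R:10>5 S:8>6 T:14>9)
P1 drop C (A beats it: P:10>9 Q:3>1 R:9>7 S:10>8 T:12>8)
P1 drop D (E beats it: P:8>1 Q:9>5 R:10>9 S:8>1 T:14>2)
P2 drop P (Q beats it: A:9>8 E:9>5)
P2 drop Q (S beats it: A:11>9 E:12>9)
P2 drop R (S beats it: A:11>6 E:12>6)
P1→{A,E} P2→{S,T}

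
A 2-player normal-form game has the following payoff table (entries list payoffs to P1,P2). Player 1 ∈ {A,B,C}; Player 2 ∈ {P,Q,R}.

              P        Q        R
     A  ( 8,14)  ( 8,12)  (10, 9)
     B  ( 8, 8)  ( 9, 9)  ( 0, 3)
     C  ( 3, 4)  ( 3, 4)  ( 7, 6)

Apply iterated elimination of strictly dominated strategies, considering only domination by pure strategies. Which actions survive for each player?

P1 drop C (A beats it: P:8>3 Q:8>3 R:10>7)
P2 drop R (P beats it: A:14>9 B:8>3)
P1→{A,B} P2→{P,Q}

IESDS → P1:{A,B} P2:{P,Q}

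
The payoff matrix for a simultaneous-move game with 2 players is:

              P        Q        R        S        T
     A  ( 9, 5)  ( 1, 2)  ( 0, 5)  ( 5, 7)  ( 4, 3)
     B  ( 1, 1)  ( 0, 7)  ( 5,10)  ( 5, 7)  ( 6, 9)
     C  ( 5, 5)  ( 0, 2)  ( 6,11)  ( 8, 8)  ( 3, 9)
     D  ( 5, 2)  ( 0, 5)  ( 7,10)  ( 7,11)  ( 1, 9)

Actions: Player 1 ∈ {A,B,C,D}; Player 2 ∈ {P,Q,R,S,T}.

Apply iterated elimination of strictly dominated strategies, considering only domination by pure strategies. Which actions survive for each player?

P2 drop P (S beats it: A:7>5 B:7>1 C:8>5 D:11>2)
P2 drop Q (R beats it: A:5>2 B:10>7 C:11>2 D:10>5)
P2 drop T (R beats it: A:5>3 B:10>9 C:11>9 D:10>9)
P1 drop A (C beats it: R:6>0 S:8>5)
P1 drop B (C beats it: R:6>5 S:8>5)
P1→{C,D} P2→{R,S}

Survivors P1:{C,D} P2:{R,S}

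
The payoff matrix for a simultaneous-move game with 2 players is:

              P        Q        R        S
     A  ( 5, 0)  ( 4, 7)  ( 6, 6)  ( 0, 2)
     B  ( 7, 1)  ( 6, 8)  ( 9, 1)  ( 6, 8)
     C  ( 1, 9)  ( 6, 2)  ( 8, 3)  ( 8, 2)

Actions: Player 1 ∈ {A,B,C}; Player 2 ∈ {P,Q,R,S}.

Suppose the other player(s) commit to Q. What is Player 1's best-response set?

P1 best: {B,C}

u_1(A vs Q) = 4
u_1(B vs Q) = 6
u_1(C vs Q) = 6
max payoff 6 at {B,C}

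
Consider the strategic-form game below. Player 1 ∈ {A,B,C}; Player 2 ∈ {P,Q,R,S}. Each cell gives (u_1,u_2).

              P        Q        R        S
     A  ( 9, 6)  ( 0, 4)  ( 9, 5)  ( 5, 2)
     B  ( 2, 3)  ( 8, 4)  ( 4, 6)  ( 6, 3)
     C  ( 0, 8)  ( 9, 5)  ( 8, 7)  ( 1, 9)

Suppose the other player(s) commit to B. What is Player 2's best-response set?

BR_2 = {R}

u_2(P vs B) = 3
u_2(Q vs B) = 4
u_2(R vs B) = 6
u_2(S vs B) = 3
max payoff 6 at {R}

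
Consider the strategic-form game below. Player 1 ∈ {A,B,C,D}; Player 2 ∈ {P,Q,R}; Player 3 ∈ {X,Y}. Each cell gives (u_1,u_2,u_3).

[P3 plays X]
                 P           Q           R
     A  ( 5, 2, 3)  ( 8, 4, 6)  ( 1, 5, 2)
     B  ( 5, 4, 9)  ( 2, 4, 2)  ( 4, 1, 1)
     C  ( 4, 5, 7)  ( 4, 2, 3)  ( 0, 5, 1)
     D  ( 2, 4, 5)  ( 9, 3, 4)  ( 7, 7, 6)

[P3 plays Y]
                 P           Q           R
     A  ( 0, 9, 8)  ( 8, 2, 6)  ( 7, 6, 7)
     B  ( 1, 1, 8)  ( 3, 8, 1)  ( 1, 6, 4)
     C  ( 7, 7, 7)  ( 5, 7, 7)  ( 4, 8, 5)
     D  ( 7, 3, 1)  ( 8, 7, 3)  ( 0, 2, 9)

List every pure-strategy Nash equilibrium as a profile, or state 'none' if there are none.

(A,P,X): not NE [P2→R gives 5>2; P3→Y gives 8>3]
(A,P,Y): not NE [P1→D gives 7>0]
(A,Q,X): not NE [P1→D gives 9>8; P2→R gives 5>4]
(A,Q,Y): not NE [P2→P gives 9>2]
(A,R,X): not NE [P1→D gives 7>1; P3→Y gives 7>2]
(A,R,Y): not NE [P2→P gives 9>6]
(B,P,X): NE
(B,P,Y): not NE [P1→D gives 7>1; P2→Q gives 8>1; P3→X gives 9>8]
(B,Q,X): not NE [P1→D gives 9>2]
(B,Q,Y): not NE [P1→D gives 8>3; P3→X gives 2>1]
(B,R,X): not NE [P1→D gives 7>4; P2→Q gives 4>1; P3→Y gives 4>1]
(B,R,Y): not NE [P1→A gives 7>1; P2→Q gives 8>6]
(C,P,X): not NE [P1→B gives 5>4]
(C,P,Y): not NE [P2→R gives 8>7]
(C,Q,X): not NE [P1→D gives 9>4; P2→R gives 5>2; P3→Y gives 7>3]
(C,Q,Y): not NE [P1→D gives 8>5; P2→R gives 8>7]
(C,R,X): not NE [P1→D gives 7>0; P3→Y gives 5>1]
(C,R,Y): not NE [P1→A gives 7>4]
(D,P,X): not NE [P1→B gives 5>2; P2→R gives 7>4]
(D,P,Y): not NE [P2→Q gives 7>3; P3→X gives 5>1]
(D,Q,X): not NE [P2→R gives 7>3]
(D,Q,Y): not NE [P3→X gives 4>3]
(D,R,X): not NE [P3→Y gives 9>6]
(D,R,Y): not NE [P1→A gives 7>0; P2→Q gives 7>2]

NE set: (B,P,X)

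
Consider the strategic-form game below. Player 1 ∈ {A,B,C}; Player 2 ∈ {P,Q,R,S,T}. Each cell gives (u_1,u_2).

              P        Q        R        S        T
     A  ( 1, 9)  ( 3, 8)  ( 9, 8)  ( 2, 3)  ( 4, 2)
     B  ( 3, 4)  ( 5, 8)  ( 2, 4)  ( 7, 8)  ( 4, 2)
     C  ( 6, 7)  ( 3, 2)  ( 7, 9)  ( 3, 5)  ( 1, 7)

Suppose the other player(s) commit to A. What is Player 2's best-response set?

BR_2 = {P}

u_2(P vs A) = 9
u_2(Q vs A) = 8
u_2(R vs A) = 8
u_2(S vs A) = 3
u_2(T vs A) = 2
max payoff 9 at {P}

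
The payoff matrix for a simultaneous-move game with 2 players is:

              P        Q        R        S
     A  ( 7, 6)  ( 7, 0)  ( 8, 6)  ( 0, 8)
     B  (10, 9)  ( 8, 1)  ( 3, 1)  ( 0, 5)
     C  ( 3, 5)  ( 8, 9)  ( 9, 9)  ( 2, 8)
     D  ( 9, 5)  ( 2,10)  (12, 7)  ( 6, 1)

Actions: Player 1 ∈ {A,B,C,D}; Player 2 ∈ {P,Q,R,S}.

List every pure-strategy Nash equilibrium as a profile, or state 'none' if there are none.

(A,P): not NE [P1→B gives 10>7; P2→S gives 8>6]
(A,Q): not NE [P1→C gives 8>7; P2→S gives 8>0]
(A,R): not NE [P1→D gives 12>8; P2→S gives 8>6]
(A,S): not NE [P1→D gives 6>0]
(B,P): NE
(B,Q): not NE [P2→P gives 9>1]
(B,R): not NE [P1→D gives 12>3; P2→P gives 9>1]
(B,S): not NE [P1→D gives 6>0; P2→P gives 9>5]
(C,P): not NE [P1→B gives 10>3; P2→R gives 9>5]
(C,Q): NE
(C,R): not NE [P1→D gives 12>9]
(C,S): not NE [P1→D gives 6>2; P2→R gives 9>8]
(D,P): not NE [P1→B gives 10>9; P2→Q gives 10>5]
(D,Q): not NE [P1→C gives 8>2]
(D,R): not NE [P2→Q gives 10>7]
(D,S): not NE [P2→Q gives 10>1]

PSNE = {(B,P), (C,Q)}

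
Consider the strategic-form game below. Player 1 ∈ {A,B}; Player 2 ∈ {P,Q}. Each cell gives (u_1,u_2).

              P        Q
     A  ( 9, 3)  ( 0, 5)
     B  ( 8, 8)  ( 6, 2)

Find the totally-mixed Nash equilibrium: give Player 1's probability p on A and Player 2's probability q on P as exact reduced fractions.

P1 indiff ⇒ q·9+(1-q)·0 = q·8+(1-q)·6 ⇒ q(1) = (1-q)(6) ⇒ q = 6/7
P2 indiff ⇒ p·3+(1-p)·8 = p·5+(1-p)·2 ⇒ p(-2) = (1-p)(-6) ⇒ p = 3/4

(p,q) = (3/4, 6/7)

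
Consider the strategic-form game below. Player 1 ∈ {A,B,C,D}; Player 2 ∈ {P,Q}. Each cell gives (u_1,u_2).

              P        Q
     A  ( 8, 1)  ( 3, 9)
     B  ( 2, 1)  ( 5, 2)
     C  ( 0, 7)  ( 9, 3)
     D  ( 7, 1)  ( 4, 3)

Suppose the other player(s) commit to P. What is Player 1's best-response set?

P1 best: {A}

u_1(A vs P) = 8
u_1(B vs P) = 2
u_1(C vs P) = 0
u_1(D vs P) = 7
max payoff 8 at {A}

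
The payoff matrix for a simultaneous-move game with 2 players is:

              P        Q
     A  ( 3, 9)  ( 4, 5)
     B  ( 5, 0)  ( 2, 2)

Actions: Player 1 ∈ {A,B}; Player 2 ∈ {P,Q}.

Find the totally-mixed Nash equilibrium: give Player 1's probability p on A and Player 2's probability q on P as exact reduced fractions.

P1 indiff ⇒ q·3+(1-q)·4 = q·5+(1-q)·2 ⇒ q(-2) = (1-q)(-2) ⇒ q = 1/2
P2 indiff ⇒ p·9+(1-p)·0 = p·5+(1-p)·2 ⇒ p(4) = (1-p)(2) ⇒ p = 1/3

(p,q) = (1/3, 1/2)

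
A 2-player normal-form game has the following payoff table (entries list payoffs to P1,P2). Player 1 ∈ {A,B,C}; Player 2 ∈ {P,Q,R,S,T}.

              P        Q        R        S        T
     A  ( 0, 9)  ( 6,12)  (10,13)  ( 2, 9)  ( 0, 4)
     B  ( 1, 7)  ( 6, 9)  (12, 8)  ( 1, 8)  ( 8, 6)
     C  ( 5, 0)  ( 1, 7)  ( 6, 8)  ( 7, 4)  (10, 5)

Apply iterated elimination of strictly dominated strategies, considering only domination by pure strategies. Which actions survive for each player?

IESDS → P1:{A,B} P2:{Q,R}

P2 drop P (Q beats it: A:12>9 B:9>7 C:7>0)
P2 drop S (Q beats it: A:12>9 B:9>8 C:7>4)
P2 drop T (Q beats it: A:12>4 B:9>6 C:7>5)
P1 drop C (A beats it: Q:6>1 R:10>6)
P1→{A,B} P2→{Q,R}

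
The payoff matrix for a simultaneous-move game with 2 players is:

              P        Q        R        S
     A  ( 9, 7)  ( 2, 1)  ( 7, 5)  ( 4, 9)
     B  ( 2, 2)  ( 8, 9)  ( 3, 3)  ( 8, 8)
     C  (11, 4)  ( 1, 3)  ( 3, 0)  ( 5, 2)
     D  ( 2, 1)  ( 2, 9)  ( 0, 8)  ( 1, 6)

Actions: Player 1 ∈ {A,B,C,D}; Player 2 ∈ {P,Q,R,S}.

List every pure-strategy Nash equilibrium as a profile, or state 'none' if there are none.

(A,P): not NE [P1→C gives 11>9; P2→S gives 9>7]
(A,Q): not NE [P1→B gives 8>2; P2→S gives 9>1]
(A,R): not NE [P2→S gives 9>5]
(A,S): not NE [P1→B gives 8>4]
(B,P): not NE [P1→C gives 11>2; P2→Q gives 9>2]
(B,Q): NE
(B,R): not NE [P1→A gives 7>3; P2→Q gives 9>3]
(B,S): not NE [P2→Q gives 9>8]
(C,P): NE
(C,Q): not NE [P1→B gives 8>1; P2→P gives 4>3]
(C,R): not NE [P1→A gives 7>3; P2→P gives 4>0]
(C,S): not NE [P1→B gives 8>5; P2→P gives 4>2]
(D,P): not NE [P1→C gives 11>2; P2→Q gives 9>1]
(D,Q): not NE [P1→B gives 8>2]
(D,R): not NE [P1→A gives 7>0; P2→Q gives 9>8]
(D,S): not NE [P1→B gives 8>1; P2→Q gives 9>6]

PSNE = {(B,Q), (C,P)}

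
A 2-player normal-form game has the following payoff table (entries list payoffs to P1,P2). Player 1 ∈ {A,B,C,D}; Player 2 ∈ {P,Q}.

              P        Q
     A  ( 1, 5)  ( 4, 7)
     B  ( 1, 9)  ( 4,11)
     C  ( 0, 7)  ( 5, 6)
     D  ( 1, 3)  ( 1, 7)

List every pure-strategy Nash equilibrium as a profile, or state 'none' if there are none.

PSNE: ∅

(A,P): not NE [P2→Q gives 7>5]
(A,Q): not NE [P1→C gives 5>4]
(B,P): not NE [P2→Q gives 11>9]
(B,Q): not NE [P1→C gives 5>4]
(C,P): not NE [P1→D gives 1>0]
(C,Q): not NE [P2→P gives 7>6]
(D,P): not NE [P2→Q gives 7>3]
(D,Q): not NE [P1→C gives 5>1]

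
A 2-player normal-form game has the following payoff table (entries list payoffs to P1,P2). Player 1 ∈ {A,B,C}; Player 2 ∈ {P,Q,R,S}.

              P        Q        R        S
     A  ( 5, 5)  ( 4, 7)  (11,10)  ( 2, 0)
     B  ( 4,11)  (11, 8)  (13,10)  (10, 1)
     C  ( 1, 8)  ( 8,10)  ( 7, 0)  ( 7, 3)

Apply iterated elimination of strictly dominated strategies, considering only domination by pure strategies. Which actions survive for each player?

IESDS → P1:{A,B} P2:{P,R}

P1 drop C (B beats it: P:4>1 Q:11>8 R:13>7 S:10>7)
P2 drop Q (R beats it: A:10>7 B:10>8)
P2 drop S (P beats it: A:5>0 B:11>1)
P1→{A,B} P2→{P,R}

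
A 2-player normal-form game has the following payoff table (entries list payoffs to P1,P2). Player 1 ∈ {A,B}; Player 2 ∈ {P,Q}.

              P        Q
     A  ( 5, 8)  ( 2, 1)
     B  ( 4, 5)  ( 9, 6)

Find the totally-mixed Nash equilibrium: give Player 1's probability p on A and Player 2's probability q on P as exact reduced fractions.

P1 indiff ⇒ q·5+(1-q)·2 = q·4+(1-q)·9 ⇒ q(1) = (1-q)(7) ⇒ q = 7/8
P2 indiff ⇒ p·8+(1-p)·5 = p·1+(1-p)·6 ⇒ p(7) = (1-p)(1) ⇒ p = 1/8

P1 mixes 1/8 on A; P2 mixes 7/8 on P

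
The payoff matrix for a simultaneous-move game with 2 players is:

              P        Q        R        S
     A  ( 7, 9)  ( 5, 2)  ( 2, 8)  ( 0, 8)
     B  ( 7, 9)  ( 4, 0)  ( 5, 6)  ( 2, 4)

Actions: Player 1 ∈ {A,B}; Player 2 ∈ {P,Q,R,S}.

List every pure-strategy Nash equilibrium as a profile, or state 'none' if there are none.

(A,P): NE
(A,Q): not NE [P2→P gives 9>2]
(A,R): not NE [P1→B gives 5>2; P2→P gives 9>8]
(A,S): not NE [P1→B gives 2>0; P2→P gives 9>8]
(B,P): NE
(B,Q): not NE [P1→A gives 5>4; P2→P gives 9>0]
(B,R): not NE [P2→P gives 9>6]
(B,S): not NE [P2→P gives 9>4]

Nash profiles: (A,P), (B,P)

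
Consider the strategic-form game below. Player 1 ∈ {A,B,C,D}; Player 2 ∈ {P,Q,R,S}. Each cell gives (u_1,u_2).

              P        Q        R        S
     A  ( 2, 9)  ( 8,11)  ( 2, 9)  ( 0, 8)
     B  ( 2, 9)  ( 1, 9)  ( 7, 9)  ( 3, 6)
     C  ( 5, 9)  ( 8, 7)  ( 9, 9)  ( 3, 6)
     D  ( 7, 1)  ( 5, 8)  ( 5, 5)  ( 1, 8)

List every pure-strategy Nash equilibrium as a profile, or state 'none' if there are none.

NE set: (A,Q), (C,R)

(A,P): not NE [P1→D gives 7>2; P2→Q gives 11>9]
(A,Q): NE
(A,R): not NE [P1→C gives 9>2; P2→Q gives 11>9]
(A,S): not NE [P1→C gives 3>0; P2→Q gives 11>8]
(B,P): not NE [P1→D gives 7>2]
(B,Q): not NE [P1→C gives 8>1]
(B,R): not NE [P1→C gives 9>7]
(B,S): not NE [P2→R gives 9>6]
(C,P): not NE [P1→D gives 7>5]
(C,Q): not NE [P2→R gives 9>7]
(C,R): NE
(C,S): not NE [P2→R gives 9>6]
(D,P): not NE [P2→S gives 8>1]
(D,Q): not NE [P1→C gives 8>5]
(D,R): not NE [P1→C gives 9>5; P2→S gives 8>5]
(D,S): not NE [P1→C gives 3>1]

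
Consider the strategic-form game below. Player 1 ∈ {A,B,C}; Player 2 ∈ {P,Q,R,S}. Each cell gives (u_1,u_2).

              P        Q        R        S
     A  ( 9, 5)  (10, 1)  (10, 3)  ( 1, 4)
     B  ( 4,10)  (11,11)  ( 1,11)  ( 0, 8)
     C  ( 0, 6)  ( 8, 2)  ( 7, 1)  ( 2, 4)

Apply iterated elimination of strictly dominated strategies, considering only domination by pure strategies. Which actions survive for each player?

IESDS → P1:{A,B} P2:{P,Q,R}

P2 drop S (P beats it: A:5>4 B:10>8 C:6>4)
P1 drop C (A beats it: P:9>0 Q:10>8 R:10>7)
P1→{A,B} P2→{P,Q,R}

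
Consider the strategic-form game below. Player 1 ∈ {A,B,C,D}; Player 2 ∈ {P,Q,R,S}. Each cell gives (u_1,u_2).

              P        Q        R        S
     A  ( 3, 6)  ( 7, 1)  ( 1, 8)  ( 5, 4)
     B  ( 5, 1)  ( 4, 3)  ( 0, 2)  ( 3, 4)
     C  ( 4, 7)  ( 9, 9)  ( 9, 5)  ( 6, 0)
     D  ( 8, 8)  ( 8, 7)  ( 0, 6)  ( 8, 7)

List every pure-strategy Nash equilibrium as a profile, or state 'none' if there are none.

(A,P): not NE [P1→D gives 8>3; P2→R gives 8>6]
(A,Q): not NE [P1→C gives 9>7; P2→R gives 8>1]
(A,R): not NE [P1→C gives 9>1]
(A,S): not NE [P1→D gives 8>5; P2→R gives 8>4]
(B,P): not NE [P1→D gives 8>5; P2→S gives 4>1]
(B,Q): not NE [P1→C gives 9>4; P2→S gives 4>3]
(B,R): not NE [P1→C gives 9>0; P2→S gives 4>2]
(B,S): not NE [P1→D gives 8>3]
(C,P): not NE [P1→D gives 8>4; P2→Q gives 9>7]
(C,Q): NE
(C,R): not NE [P2→Q gives 9>5]
(C,S): not NE [P1→D gives 8>6; P2→Q gives 9>0]
(D,P): NE
(D,Q): not NE [P1→C gives 9>8; P2→P gives 8>7]
(D,R): not NE [P1→C gives 9>0; P2→P gives 8>6]
(D,S): not NE [P2→P gives 8>7]

Nash profiles: (C,Q), (D,P)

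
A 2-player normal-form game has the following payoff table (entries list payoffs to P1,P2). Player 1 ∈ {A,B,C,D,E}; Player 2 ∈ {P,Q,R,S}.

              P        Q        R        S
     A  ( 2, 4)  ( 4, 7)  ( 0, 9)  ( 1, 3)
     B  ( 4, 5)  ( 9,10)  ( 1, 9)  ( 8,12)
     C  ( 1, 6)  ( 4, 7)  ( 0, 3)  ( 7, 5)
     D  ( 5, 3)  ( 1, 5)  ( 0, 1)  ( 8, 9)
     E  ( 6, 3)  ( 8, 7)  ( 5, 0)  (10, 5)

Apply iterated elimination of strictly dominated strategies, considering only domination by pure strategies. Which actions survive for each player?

Remaining: P1:{B,E} P2:{Q,S}

P1 drop A (B beats it: P:4>2 Q:9>4 R:1>0 S:8>1)
P1 drop C (B beats it: P:4>1 Q:9>4 R:1>0 S:8>7)
P1 drop D (E beats it: P:6>5 Q:8>1 R:5>0 S:10>8)
P2 drop P (Q beats it: B:10>5 E:7>3)
P2 drop R (Q beats it: B:10>9 E:7>0)
P1→{B,E} P2→{Q,S}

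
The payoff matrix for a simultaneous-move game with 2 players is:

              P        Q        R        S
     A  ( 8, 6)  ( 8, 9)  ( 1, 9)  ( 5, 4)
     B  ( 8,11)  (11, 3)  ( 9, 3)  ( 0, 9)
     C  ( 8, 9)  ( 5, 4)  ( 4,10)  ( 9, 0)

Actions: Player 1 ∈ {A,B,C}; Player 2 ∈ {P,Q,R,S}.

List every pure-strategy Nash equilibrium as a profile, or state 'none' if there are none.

NE set: (B,P)

(A,P): not NE [P2→R gives 9>6]
(A,Q): not NE [P1→B gives 11>8]
(A,R): not NE [P1→B gives 9>1]
(A,S): not NE [P1→C gives 9>5; P2→R gives 9>4]
(B,P): NE
(B,Q): not NE [P2→P gives 11>3]
(B,R): not NE [P2→P gives 11>3]
(B,S): not NE [P1→C gives 9>0; P2→P gives 11>9]
(C,P): not NE [P2→R gives 10>9]
(C,Q): not NE [P1→B gives 11>5; P2→R gives 10>4]
(C,R): not NE [P1→B gives 9>4]
(C,S): not NE [P2→R gives 10>0]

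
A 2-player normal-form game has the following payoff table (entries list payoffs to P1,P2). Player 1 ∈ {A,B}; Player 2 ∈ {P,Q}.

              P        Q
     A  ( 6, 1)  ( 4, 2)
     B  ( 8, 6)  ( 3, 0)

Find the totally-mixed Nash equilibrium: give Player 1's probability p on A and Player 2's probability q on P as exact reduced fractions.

(p,q) = (6/7, 1/3)

P1 indiff ⇒ q·6+(1-q)·4 = q·8+(1-q)·3 ⇒ q(-2) = (1-q)(-1) ⇒ q = 1/3
P2 indiff ⇒ p·1+(1-p)·6 = p·2+(1-p)·0 ⇒ p(-1) = (1-p)(-6) ⇒ p = 6/7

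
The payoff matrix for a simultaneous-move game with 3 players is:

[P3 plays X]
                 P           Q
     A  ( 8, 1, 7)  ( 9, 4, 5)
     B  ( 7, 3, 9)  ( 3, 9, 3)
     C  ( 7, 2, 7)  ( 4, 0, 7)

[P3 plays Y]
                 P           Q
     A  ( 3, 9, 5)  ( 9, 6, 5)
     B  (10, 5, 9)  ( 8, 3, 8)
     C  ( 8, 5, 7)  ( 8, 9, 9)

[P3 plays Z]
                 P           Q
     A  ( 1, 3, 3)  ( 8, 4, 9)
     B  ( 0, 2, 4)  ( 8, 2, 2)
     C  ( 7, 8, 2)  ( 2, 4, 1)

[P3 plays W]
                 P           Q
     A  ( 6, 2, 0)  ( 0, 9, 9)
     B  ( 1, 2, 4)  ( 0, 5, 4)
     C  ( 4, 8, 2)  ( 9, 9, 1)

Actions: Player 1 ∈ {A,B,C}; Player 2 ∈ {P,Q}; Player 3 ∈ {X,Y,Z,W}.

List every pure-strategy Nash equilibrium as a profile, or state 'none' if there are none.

(A,P,X): not NE [P2→Q gives 4>1]
(A,P,Y): not NE [P1→B gives 10>3; P3→X gives 7>5]
(A,P,Z): not NE [P1→C gives 7>1; P2→Q gives 4>3; P3→X gives 7>3]
(A,P,W): not NE [P2→Q gives 9>2; P3→X gives 7>0]
(A,Q,X): not NE [P3→W gives 9>5]
(A,Q,Y): not NE [P2→P gives 9>6; P3→W gives 9>5]
(A,Q,Z): NE
(A,Q,W): not NE [P1→C gives 9>0]
(B,P,X): not NE [P1→A gives 8>7; P2→Q gives 9>3]
(B,P,Y): NE
(B,P,Z): not NE [P1→C gives 7>0; P3→Y gives 9>4]
(B,P,W): not NE [P1→A gives 6>1; P2→Q gives 5>2; P3→Y gives 9>4]
(B,Q,X): not NE [P1→A gives 9>3; P3→Y gives 8>3]
(B,Q,Y): not NE [P1→A gives 9>8; P2→P gives 5>3]
(B,Q,Z): not NE [P3→Y gives 8>2]
(B,Q,W): not NE [P1→C gives 9>0; P3→Y gives 8>4]
(C,P,X): not NE [P1→A gives 8>7]
(C,P,Y): not NE [P1→B gives 10>8; P2→Q gives 9>5]
(C,P,Z): not NE [P3→Y gives 7>2]
(C,P,W): not NE [P1→A gives 6>4; P2→Q gives 9>8; P3→Y gives 7>2]
(C,Q,X): not NE [P1→A gives 9>4; P2→P gives 2>0; P3→Y gives 9>7]
(C,Q,Y): not NE [P1→A gives 9>8]
(C,Q,Z): not NE [P1→B gives 8>2; P2→P gives 8>4; P3→Y gives 9>1]
(C,Q,W): not NE [P3→Y gives 9>1]

PSNE = {(A,Q,Z), (B,P,Y)}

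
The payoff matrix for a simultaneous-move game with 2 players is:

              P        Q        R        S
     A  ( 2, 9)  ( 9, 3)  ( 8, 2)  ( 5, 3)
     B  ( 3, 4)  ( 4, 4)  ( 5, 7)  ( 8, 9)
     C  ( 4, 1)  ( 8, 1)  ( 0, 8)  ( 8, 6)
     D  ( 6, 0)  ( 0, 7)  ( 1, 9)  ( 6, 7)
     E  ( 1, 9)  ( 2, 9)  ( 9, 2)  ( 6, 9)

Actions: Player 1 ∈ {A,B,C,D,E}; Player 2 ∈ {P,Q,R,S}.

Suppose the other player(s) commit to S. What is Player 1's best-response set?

BR_1 = {B,C}

u_1(A vs S) = 5
u_1(B vs S) = 8
u_1(C vs S) = 8
u_1(D vs S) = 6
u_1(E vs S) = 6
max payoff 8 at {B,C}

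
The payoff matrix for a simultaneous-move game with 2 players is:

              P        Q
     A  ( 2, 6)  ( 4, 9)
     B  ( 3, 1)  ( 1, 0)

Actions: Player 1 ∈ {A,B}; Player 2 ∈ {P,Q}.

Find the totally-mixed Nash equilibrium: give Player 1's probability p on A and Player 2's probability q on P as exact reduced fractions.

(p,q) = (1/4, 3/4)

P1 indiff ⇒ q·2+(1-q)·4 = q·3+(1-q)·1 ⇒ q(-1) = (1-q)(-3) ⇒ q = 3/4
P2 indiff ⇒ p·6+(1-p)·1 = p·9+(1-p)·0 ⇒ p(-3) = (1-p)(-1) ⇒ p = 1/4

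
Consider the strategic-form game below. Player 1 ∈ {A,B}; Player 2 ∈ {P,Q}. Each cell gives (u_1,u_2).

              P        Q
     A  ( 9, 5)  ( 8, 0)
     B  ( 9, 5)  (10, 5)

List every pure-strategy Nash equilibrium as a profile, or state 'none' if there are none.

(A,P): NE
(A,Q): not NE [P1→B gives 10>8; P2→P gives 5>0]
(B,P): NE
(B,Q): NE

Nash profiles: (A,P), (B,P), (B,Q)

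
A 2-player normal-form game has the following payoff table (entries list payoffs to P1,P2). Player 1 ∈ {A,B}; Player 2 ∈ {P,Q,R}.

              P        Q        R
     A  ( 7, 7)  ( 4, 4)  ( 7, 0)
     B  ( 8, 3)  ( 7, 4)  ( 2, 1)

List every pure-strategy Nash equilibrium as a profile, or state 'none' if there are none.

NE set: (B,Q)

(A,P): not NE [P1→B gives 8>7]
(A,Q): not NE [P1→B gives 7>4; P2→P gives 7>4]
(A,R): not NE [P2→P gives 7>0]
(B,P): not NE [P2→Q gives 4>3]
(B,Q): NE
(B,R): not NE [P1→A gives 7>2; P2→Q gives 4>1]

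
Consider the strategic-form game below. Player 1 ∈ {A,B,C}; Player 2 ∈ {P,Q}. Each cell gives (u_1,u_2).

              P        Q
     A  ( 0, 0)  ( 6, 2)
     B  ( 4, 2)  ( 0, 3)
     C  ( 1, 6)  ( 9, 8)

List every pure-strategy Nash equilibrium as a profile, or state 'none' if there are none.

NE set: (C,Q)

(A,P): not NE [P1→B gives 4>0; P2→Q gives 2>0]
(A,Q): not NE [P1→C gives 9>6]
(B,P): not NE [P2→Q gives 3>2]
(B,Q): not NE [P1→C gives 9>0]
(C,P): not NE [P1→B gives 4>1; P2→Q gives 8>6]
(C,Q): NE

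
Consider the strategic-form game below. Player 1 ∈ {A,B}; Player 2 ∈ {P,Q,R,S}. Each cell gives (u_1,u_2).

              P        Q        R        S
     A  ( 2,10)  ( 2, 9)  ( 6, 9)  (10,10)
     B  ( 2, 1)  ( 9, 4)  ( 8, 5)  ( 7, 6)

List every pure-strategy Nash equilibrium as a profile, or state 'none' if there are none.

(A,P): NE
(A,Q): not NE [P1→B gives 9>2; P2→S gives 10>9]
(A,R): not NE [P1→B gives 8>6; P2→S gives 10>9]
(A,S): NE
(B,P): not NE [P2→S gives 6>1]
(B,Q): not NE [P2→S gives 6>4]
(B,R): not NE [P2→S gives 6>5]
(B,S): not NE [P1→A gives 10>7]

PSNE = {(A,P), (A,S)}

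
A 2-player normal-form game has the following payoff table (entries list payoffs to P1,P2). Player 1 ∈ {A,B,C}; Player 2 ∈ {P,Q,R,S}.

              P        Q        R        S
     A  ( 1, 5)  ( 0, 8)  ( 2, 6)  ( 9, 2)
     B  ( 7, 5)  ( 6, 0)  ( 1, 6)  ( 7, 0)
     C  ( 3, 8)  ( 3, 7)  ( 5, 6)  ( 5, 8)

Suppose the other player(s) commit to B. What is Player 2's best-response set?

argmax u_2 = {R}

u_2(P vs B) = 5
u_2(Q vs B) = 0
u_2(R vs B) = 6
u_2(S vs B) = 0
max payoff 6 at {R}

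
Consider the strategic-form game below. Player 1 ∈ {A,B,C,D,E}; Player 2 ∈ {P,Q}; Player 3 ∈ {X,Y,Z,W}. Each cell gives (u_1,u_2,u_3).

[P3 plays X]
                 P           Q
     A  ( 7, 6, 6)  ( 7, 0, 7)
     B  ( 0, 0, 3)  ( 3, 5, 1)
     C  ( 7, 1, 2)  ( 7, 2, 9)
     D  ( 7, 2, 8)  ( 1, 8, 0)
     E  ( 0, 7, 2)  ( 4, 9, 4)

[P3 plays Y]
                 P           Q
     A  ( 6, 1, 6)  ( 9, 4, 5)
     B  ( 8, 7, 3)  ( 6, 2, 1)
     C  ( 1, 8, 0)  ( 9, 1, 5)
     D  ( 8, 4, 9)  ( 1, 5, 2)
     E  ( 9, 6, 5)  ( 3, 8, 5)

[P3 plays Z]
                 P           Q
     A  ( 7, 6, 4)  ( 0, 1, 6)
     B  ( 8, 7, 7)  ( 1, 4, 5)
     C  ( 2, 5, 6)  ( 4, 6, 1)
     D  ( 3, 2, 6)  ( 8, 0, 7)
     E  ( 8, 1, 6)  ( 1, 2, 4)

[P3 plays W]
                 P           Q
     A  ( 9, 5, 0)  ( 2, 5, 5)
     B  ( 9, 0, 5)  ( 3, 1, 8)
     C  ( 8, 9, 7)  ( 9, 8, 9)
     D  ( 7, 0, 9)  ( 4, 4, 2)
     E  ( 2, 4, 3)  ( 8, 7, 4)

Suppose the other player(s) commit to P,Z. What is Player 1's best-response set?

u_1(A vs P,Z) = 7
u_1(B vs P,Z) = 8
u_1(C vs P,Z) = 2
u_1(D vs P,Z) = 3
u_1(E vs P,Z) = 8
max payoff 8 at {B,E}

argmax u_1 = {B,E}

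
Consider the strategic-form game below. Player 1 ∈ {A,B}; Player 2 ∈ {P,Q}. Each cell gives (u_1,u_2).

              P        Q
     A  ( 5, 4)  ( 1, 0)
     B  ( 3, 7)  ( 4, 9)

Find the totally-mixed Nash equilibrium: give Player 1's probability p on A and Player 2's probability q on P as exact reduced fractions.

P1 indiff ⇒ q·5+(1-q)·1 = q·3+(1-q)·4 ⇒ q(2) = (1-q)(3) ⇒ q = 3/5
P2 indiff ⇒ p·4+(1-p)·7 = p·0+(1-p)·9 ⇒ p(4) = (1-p)(2) ⇒ p = 1/3

P1 mixes 1/3 on A; P2 mixes 3/5 on P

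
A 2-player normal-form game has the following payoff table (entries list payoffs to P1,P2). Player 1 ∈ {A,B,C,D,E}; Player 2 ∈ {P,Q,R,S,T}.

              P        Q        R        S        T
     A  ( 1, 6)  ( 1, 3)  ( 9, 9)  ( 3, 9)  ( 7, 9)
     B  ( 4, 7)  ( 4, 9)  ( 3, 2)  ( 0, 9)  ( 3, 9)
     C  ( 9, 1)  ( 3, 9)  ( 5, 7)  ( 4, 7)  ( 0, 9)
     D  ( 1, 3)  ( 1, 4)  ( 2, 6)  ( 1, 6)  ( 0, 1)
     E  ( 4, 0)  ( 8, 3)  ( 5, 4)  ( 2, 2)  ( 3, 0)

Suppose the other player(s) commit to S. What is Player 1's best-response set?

P1 best: {C}

u_1(A vs S) = 3
u_1(B vs S) = 0
u_1(C vs S) = 4
u_1(D vs S) = 1
u_1(E vs S) = 2
max payoff 4 at {C}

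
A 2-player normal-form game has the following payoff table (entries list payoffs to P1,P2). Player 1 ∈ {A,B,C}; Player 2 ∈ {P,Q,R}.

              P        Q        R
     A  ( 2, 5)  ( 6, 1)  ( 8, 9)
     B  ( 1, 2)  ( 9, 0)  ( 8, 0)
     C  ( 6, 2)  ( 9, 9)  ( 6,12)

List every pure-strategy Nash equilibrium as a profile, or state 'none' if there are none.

NE set: (A,R)

(A,P): not NE [P1→C gives 6>2; P2→R gives 9>5]
(A,Q): not NE [P1→C gives 9>6; P2→R gives 9>1]
(A,R): NE
(B,P): not NE [P1→C gives 6>1]
(B,Q): not NE [P2→P gives 2>0]
(B,R): not NE [P2→P gives 2>0]
(C,P): not NE [P2→R gives 12>2]
(C,Q): not NE [P2→R gives 12>9]
(C,R): not NE [P1→B gives 8>6]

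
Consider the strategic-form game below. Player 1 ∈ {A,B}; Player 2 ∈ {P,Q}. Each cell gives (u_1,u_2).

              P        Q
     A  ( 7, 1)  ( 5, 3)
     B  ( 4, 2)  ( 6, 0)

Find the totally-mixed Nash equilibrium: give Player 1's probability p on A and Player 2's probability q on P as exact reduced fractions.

(p,q) = (1/2, 1/4)

P1 indiff ⇒ q·7+(1-q)·5 = q·4+(1-q)·6 ⇒ q(3) = (1-q)(1) ⇒ q = 1/4
P2 indiff ⇒ p·1+(1-p)·2 = p·3+(1-p)·0 ⇒ p(-2) = (1-p)(-2) ⇒ p = 1/2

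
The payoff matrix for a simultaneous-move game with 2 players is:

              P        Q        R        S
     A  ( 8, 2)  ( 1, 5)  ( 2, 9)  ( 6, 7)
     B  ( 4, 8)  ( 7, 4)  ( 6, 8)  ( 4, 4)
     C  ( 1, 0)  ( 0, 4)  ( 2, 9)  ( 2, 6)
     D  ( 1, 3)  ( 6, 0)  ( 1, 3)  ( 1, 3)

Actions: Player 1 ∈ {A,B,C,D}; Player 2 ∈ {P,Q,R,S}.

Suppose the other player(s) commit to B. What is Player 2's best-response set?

BR_2 = {P,R}

u_2(P vs B) = 8
u_2(Q vs B) = 4
u_2(R vs B) = 8
u_2(S vs B) = 4
max payoff 8 at {P,R}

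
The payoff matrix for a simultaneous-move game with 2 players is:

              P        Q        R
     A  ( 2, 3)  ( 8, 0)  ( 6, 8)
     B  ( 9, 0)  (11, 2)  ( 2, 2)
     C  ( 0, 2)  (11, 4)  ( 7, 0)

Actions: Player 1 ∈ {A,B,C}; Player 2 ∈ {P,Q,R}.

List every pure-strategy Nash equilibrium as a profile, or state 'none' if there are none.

(A,P): not NE [P1→B gives 9>2; P2→R gives 8>3]
(A,Q): not NE [P1→C gives 11>8; P2→R gives 8>0]
(A,R): not NE [P1→C gives 7>6]
(B,P): not NE [P2→R gives 2>0]
(B,Q): NE
(B,R): not NE [P1→C gives 7>2]
(C,P): not NE [P1→B gives 9>0; P2→Q gives 4>2]
(C,Q): NE
(C,R): not NE [P2→Q gives 4>0]

PSNE = {(B,Q), (C,Q)}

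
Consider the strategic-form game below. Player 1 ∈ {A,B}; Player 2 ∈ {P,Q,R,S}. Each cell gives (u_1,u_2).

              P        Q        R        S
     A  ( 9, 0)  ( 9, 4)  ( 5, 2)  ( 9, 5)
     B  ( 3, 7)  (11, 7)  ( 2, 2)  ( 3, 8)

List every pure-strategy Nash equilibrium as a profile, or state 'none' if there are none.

(A,P): not NE [P2→S gives 5>0]
(A,Q): not NE [P1→B gives 11>9; P2→S gives 5>4]
(A,R): not NE [P2→S gives 5>2]
(A,S): NE
(B,P): not NE [P1→A gives 9>3; P2→S gives 8>7]
(B,Q): not NE [P2→S gives 8>7]
(B,R): not NE [P1→A gives 5>2; P2→S gives 8>2]
(B,S): not NE [P1→A gives 9>3]

NE set: (A,S)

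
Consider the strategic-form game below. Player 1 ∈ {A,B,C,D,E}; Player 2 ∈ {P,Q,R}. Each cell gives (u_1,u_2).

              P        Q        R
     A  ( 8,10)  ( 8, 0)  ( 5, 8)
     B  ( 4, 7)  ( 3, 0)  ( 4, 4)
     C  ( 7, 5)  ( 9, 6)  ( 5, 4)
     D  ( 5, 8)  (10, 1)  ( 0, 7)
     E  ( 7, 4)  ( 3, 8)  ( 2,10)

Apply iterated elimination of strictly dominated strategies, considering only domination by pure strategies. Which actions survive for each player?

P1 drop B (A beats it: P:8>4 Q:8>3 R:5>4)
P1 drop E (A beats it: P:8>7 Q:8>3 R:5>2)
P2 drop R (P beats it: A:10>8 C:5>4 D:8>7)
P1→{A,C,D} P2→{P,Q}

IESDS → P1:{A,C,D} P2:{P,Q}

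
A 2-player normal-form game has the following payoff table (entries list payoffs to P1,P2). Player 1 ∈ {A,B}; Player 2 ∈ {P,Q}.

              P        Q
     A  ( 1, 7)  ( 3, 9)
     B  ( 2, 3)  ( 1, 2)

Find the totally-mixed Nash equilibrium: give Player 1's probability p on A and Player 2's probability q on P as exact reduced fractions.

P1 indiff ⇒ q·1+(1-q)·3 = q·2+(1-q)·1 ⇒ q(-1) = (1-q)(-2) ⇒ q = 2/3
P2 indiff ⇒ p·7+(1-p)·3 = p·9+(1-p)·2 ⇒ p(-2) = (1-p)(-1) ⇒ p = 1/3

p=1/3, q=2/3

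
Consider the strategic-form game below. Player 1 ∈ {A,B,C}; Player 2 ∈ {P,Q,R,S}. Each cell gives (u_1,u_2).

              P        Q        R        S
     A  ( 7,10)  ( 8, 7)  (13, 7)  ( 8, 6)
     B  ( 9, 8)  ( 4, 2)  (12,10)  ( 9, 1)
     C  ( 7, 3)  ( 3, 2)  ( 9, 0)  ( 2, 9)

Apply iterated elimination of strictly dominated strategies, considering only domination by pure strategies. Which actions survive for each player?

Remaining: P1:{A,B} P2:{P,R}

P1 drop C (B beats it: P:9>7 Q:4>3 R:12>9 S:9>2)
P2 drop Q (P beats it: A:10>7 B:8>2)
P2 drop S (P beats it: A:10>6 B:8>1)
P1→{A,B} P2→{P,R}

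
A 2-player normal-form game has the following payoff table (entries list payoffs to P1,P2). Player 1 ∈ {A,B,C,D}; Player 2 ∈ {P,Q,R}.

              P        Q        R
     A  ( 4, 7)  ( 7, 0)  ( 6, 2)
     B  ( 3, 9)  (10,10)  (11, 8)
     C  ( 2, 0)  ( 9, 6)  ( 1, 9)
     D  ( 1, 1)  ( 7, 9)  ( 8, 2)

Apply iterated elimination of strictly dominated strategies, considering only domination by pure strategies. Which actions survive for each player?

P1 drop C (B beats it: P:3>2 Q:10>9 R:11>1)
P1 drop D (B beats it: P:3>1 Q:10>7 R:11>8)
P2 drop R (P beats it: A:7>2 B:9>8)
P1→{A,B} P2→{P,Q}

IESDS → P1:{A,B} P2:{P,Q}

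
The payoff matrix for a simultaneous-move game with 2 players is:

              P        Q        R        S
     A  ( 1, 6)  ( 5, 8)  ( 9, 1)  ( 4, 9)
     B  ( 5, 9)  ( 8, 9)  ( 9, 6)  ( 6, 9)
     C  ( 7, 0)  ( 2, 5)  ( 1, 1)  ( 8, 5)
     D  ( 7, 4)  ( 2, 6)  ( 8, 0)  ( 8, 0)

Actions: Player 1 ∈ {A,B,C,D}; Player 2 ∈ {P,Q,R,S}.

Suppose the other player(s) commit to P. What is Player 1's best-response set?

u_1(A vs P) = 1
u_1(B vs P) = 5
u_1(C vs P) = 7
u_1(D vs P) = 7
max payoff 7 at {C,D}

argmax u_1 = {C,D}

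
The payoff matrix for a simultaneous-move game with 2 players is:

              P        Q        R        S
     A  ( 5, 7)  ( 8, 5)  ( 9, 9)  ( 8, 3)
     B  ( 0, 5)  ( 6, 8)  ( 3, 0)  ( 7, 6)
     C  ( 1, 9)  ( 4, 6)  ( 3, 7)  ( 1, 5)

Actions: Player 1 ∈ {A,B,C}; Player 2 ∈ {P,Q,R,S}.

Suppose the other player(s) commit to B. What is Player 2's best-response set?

u_2(P vs B) = 5
u_2(Q vs B) = 8
u_2(R vs B) = 0
u_2(S vs B) = 6
max payoff 8 at {Q}

P2 best: {Q}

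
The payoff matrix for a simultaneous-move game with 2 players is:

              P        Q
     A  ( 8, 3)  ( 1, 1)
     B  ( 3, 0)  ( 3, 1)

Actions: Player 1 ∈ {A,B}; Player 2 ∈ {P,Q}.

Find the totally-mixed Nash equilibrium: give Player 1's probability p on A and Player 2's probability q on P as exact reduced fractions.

p=1/3, q=2/7

P1 indiff ⇒ q·8+(1-q)·1 = q·3+(1-q)·3 ⇒ q(5) = (1-q)(2) ⇒ q = 2/7
P2 indiff ⇒ p·3+(1-p)·0 = p·1+(1-p)·1 ⇒ p(2) = (1-p)(1) ⇒ p = 1/3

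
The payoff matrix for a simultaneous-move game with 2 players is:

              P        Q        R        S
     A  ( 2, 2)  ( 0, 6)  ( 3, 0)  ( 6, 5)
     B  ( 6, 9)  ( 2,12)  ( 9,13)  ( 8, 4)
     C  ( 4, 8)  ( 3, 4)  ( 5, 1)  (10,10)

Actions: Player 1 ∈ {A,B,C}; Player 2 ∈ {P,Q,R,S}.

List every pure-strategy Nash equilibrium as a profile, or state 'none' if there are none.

Nash profiles: (B,R), (C,S)

(A,P): not NE [P1→B gives 6>2; P2→Q gives 6>2]
(A,Q): not NE [P1→C gives 3>0]
(A,R): not NE [P1→B gives 9>3; P2→Q gives 6>0]
(A,S): not NE [P1→C gives 10>6; P2→Q gives 6>5]
(B,P): not NE [P2→R gives 13>9]
(B,Q): not NE [P1→C gives 3>2; P2→R gives 13>12]
(B,R): NE
(B,S): not NE [P1→C gives 10>8; P2→R gives 13>4]
(C,P): not NE [P1→B gives 6>4; P2→S gives 10>8]
(C,Q): not NE [P2→S gives 10>4]
(C,R): not NE [P1→B gives 9>5; P2→S gives 10>1]
(C,S): NE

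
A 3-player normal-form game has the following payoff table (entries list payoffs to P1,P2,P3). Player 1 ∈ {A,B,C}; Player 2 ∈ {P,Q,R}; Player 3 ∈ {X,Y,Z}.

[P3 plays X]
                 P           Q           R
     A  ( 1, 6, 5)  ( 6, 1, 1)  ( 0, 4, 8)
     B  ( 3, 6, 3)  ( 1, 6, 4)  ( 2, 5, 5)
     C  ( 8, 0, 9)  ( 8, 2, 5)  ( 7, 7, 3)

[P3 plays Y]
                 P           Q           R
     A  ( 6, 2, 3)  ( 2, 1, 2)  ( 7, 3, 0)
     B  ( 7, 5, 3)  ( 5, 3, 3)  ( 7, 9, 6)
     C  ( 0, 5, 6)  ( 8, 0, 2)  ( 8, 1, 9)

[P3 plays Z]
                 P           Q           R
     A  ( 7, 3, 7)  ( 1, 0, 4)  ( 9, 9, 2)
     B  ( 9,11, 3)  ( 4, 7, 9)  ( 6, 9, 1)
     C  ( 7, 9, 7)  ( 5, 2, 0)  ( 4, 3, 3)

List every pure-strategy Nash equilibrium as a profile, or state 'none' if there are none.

Nash profiles: (B,P,Z)

(A,P,X): not NE [P1→C gives 8>1; P3→Z gives 7>5]
(A,P,Y): not NE [P1→B gives 7>6; P2→R gives 3>2; P3→Z gives 7>3]
(A,P,Z): not NE [P1→B gives 9>7; P2→R gives 9>3]
(A,Q,X): not NE [P1→C gives 8>6; P2→P gives 6>1; P3→Z gives 4>1]
(A,Q,Y): not NE [P1→C gives 8>2; P2→R gives 3>1; P3→Z gives 4>2]
(A,Q,Z): not NE [P1→C gives 5>1; P2→R gives 9>0]
(A,R,X): not NE [P1→C gives 7>0; P2→P gives 6>4]
(A,R,Y): not NE [P1→C gives 8>7; P3→X gives 8>0]
(A,R,Z): not NE [P3→X gives 8>2]
(B,P,X): not NE [P1→C gives 8>3]
(B,P,Y): not NE [P2→R gives 9>5]
(B,P,Z): NE
(B,Q,X): not NE [P1→C gives 8>1; P3→Z gives 9>4]
(B,Q,Y): not NE [P1→C gives 8>5; P2→R gives 9>3; P3→Z gives 9>3]
(B,Q,Z): not NE [P1→C gives 5>4; P2→P gives 11>7]
(B,R,X): not NE [P1→C gives 7>2; P2→Q gives 6>5; P3→Y gives 6>5]
(B,R,Y): not NE [P1→C gives 8>7]
(B,R,Z): not NE [P1→A gives 9>6; P2→P gives 11>9; P3→Y gives 6>1]
(C,P,X): not NE [P2→R gives 7>0]
(C,P,Y): not NE [P1→B gives 7>0; P3→X gives 9>6]
(C,P,Z): not NE [P1→B gives 9>7; P3→X gives 9>7]
(C,Q,X): not NE [P2→R gives 7>2]
(C,Q,Y): not NE [P2→P gives 5>0; P3→X gives 5>2]
(C,Q,Z): not NE [P2→P gives 9>2; P3→X gives 5>0]
(C,R,X): not NE [P3→Y gives 9>3]
(C,R,Y): not NE [P2→P gives 5>1]
(C,R,Z): not NE [P1→A gives 9>4; P2→P gives 9>3; P3→Y gives 9>3]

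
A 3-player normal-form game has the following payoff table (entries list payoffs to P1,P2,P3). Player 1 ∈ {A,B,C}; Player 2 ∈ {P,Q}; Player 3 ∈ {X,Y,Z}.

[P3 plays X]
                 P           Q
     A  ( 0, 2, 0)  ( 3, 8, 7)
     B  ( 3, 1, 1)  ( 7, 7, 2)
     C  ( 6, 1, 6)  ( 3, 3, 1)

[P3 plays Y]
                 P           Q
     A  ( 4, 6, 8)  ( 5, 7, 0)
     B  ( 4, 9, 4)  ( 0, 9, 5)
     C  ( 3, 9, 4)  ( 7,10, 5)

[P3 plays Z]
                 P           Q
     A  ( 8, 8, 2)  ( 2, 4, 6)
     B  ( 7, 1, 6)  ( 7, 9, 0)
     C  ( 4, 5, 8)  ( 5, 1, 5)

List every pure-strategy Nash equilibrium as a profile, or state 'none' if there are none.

Nash profiles: (C,Q,Y)

(A,P,X): not NE [P1→C gives 6>0; P2→Q gives 8>2; P3→Y gives 8>0]
(A,P,Y): not NE [P2→Q gives 7>6]
(A,P,Z): not NE [P3→Y gives 8>2]
(A,Q,X): not NE [P1→B gives 7>3]
(A,Q,Y): not NE [P1→C gives 7>5; P3→X gives 7>0]
(A,Q,Z): not NE [P1→B gives 7>2; P2→P gives 8>4; P3→X gives 7>6]
(B,P,X): not NE [P1→C gives 6>3; P2→Q gives 7>1; P3→Z gives 6>1]
(B,P,Y): not NE [P3→Z gives 6>4]
(B,P,Z): not NE [P1→A gives 8>7; P2→Q gives 9>1]
(B,Q,X): not NE [P3→Y gives 5>2]
(B,Q,Y): not NE [P1→C gives 7>0]
(B,Q,Z): not NE [P3→Y gives 5>0]
(C,P,X): not NE [P2→Q gives 3>1; P3→Z gives 8>6]
(C,P,Y): not NE [P1→B gives 4>3; P2→Q gives 10>9; P3→Z gives 8>4]
(C,P,Z): not NE [P1→A gives 8>4]
(C,Q,X): not NE [P1→B gives 7>3; P3→Z gives 5>1]
(C,Q,Y): NE
(C,Q,Z): not NE [P1→B gives 7>5; P2→P gives 5>1]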